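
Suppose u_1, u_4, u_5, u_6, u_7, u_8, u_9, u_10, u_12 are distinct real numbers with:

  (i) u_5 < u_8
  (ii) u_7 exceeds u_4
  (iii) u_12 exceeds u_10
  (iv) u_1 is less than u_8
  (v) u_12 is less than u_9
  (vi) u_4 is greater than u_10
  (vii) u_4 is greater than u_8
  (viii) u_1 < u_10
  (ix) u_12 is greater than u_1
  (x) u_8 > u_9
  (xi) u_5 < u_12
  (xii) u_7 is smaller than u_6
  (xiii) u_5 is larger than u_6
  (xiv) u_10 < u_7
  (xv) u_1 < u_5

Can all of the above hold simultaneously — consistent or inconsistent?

inconsistent

Chaining the given relations yields u_4 < u_7 < u_6 < u_5 < u_12 < u_9 < u_8, so u_4 < u_8. But one relation states u_8 < u_4. These cannot both hold.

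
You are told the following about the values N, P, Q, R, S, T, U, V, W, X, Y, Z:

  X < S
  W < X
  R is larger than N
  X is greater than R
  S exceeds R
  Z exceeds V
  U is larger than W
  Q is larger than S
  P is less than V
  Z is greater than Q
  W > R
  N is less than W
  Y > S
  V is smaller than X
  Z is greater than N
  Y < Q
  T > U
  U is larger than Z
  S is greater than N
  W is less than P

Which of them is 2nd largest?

U

Chaining the given pairs: N < R < W < P < V < X < S < Y < Q < Z < U < T.
The 2nd largest is U.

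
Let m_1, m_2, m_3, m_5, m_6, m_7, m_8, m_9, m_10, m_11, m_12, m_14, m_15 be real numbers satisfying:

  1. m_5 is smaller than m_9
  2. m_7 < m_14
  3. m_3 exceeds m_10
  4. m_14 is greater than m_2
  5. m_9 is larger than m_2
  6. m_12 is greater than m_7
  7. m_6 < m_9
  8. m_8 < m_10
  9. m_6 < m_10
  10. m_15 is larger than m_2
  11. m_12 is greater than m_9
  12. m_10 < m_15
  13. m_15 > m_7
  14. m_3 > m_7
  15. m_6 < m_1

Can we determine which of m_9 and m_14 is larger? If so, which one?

Following every chain through m_14: below m_14 we get m_7, m_2.
m_9 is not reached, and no chain runs the other way from m_9 to m_14.
So the given relations leave the order of m_14 and m_9 undetermined.

undetermined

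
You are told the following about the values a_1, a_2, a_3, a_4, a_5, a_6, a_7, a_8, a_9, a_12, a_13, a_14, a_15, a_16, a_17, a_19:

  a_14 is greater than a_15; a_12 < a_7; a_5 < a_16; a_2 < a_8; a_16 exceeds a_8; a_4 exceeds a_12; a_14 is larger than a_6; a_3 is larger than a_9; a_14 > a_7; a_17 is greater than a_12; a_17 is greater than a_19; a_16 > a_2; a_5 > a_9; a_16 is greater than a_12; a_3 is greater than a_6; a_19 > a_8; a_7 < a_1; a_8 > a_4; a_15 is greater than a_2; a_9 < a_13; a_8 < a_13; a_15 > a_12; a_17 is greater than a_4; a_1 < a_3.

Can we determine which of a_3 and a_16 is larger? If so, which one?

undetermined

Following every chain through a_16: below a_16 we get a_12, a_2, a_4, a_9, a_5, a_8.
a_3 is not reached, and no chain runs the other way from a_3 to a_16.
So the given relations leave the order of a_16 and a_3 undetermined.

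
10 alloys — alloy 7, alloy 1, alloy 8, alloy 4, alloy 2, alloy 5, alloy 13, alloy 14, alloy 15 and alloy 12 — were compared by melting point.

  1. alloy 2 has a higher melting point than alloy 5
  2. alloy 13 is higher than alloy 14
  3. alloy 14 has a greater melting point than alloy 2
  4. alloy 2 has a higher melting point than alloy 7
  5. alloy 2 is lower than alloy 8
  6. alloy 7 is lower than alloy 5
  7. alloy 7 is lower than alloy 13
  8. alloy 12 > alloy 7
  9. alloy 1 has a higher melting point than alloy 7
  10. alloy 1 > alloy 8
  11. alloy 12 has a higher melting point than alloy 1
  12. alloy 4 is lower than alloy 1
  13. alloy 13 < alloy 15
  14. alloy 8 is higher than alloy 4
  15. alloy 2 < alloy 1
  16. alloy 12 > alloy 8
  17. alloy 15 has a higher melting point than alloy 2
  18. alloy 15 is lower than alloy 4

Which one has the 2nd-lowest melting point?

alloy 5

Piecing the relations together gives one ordering: alloy 7 < alloy 5 < alloy 2 < alloy 14 < alloy 13 < alloy 15 < alloy 4 < alloy 8 < alloy 1 < alloy 12.
The 2nd smallest is alloy 5.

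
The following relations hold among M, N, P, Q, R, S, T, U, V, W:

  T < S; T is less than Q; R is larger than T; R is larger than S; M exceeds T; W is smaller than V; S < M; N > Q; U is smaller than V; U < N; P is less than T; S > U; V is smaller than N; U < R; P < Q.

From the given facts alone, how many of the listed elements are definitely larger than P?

From P the given relations immediately reach T, Q.
From those, S, R, N, M — 6 in total.
No other element is forced above P by the given relations, so the count is 6.

6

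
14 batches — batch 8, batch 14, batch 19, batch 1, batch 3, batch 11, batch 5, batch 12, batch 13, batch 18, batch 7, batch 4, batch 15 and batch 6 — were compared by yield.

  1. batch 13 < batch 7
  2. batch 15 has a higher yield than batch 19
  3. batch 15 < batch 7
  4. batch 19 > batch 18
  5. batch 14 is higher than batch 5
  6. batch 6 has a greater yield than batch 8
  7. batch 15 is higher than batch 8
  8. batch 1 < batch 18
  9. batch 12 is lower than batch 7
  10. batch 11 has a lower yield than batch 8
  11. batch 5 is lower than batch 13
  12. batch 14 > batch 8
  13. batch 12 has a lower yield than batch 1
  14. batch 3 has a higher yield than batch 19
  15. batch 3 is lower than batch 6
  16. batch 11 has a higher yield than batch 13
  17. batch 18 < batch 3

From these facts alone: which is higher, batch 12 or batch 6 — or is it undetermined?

batch 6

Link the given pairs in sequence: batch 12 < batch 1; batch 1 < batch 18; batch 18 < batch 19; batch 19 < batch 3; batch 3 < batch 6.
Chaining these gives batch 12 < batch 1 < batch 18 < batch 19 < batch 3 < batch 6.
So batch 6 is higher.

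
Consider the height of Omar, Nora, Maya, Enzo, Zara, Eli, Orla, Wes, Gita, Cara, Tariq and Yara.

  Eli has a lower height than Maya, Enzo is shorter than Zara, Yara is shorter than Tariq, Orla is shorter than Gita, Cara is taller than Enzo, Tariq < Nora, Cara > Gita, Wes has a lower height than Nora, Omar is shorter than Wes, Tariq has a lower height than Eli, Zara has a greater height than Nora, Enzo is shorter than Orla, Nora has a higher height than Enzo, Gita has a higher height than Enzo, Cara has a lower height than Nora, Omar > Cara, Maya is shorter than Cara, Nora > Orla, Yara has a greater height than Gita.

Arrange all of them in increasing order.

Nothing is placed below Enzo, so it is least; from there Enzo < Orla; Orla < Gita; Gita < Yara; Yara < Tariq; Tariq < Eli; Eli < Maya; Maya < Cara; Cara < Omar; Omar < Wes; Wes < Nora; Nora < Zara, each given directly.

Enzo < Orla < Gita < Yara < Tariq < Eli < Maya < Cara < Omar < Wes < Nora < Zara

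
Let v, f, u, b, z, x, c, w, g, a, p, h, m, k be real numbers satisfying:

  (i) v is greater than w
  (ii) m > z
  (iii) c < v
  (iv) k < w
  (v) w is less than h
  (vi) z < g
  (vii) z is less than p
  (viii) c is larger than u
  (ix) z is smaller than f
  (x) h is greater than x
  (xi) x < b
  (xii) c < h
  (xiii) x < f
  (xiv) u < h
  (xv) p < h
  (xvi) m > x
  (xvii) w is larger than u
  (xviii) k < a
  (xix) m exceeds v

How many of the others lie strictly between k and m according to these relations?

2

The relations place k below m. An element lies strictly between them when it is forced above k and also forced below m.
Above k: {w, v, a, h}. Below m: {z, u, x, w, c, v}.
Intersection: {w, v} — 2.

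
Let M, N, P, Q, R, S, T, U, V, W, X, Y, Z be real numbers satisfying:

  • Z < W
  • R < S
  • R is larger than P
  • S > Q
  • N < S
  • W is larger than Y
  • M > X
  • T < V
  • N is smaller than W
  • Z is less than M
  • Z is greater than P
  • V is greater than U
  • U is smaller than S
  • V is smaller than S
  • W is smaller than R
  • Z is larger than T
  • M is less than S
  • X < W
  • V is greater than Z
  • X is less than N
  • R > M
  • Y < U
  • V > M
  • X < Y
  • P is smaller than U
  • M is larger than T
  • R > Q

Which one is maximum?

S

Chaining downward from S: directly below it, M, N, Q, U, V, R; then T, P, X, Z, Y, W.
That covers every other element, and nothing is given above S, so S is the maximum.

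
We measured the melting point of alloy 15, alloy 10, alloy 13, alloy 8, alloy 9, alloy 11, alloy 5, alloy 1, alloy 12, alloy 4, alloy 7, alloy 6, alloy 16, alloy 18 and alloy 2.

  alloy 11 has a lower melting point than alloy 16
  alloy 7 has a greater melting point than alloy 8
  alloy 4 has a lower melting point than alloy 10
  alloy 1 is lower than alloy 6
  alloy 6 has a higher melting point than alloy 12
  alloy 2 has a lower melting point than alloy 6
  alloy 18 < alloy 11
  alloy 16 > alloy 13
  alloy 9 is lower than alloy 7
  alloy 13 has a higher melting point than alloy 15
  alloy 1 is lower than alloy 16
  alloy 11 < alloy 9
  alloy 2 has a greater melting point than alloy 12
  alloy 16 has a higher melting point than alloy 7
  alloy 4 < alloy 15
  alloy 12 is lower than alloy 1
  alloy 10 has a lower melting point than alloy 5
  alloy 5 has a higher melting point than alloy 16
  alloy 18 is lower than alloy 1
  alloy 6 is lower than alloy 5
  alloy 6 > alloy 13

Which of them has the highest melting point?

alloy 5

alloy 18 is not greatest since alloy 18 < alloy 11; alloy 11 is not greatest since alloy 11 < alloy 16; alloy 4 is not greatest since alloy 4 < alloy 10; alloy 8 is not greatest since alloy 8 < alloy 7; alloy 12 is not greatest since alloy 12 < alloy 1; alloy 10 is not greatest since alloy 10 < alloy 5; alloy 15 is not greatest since alloy 15 < alloy 13; alloy 9 is not greatest since alloy 9 < alloy 7; alloy 7 is not greatest since alloy 7 < alloy 16; alloy 1 is not greatest since alloy 1 < alloy 6; alloy 2 is not greatest since alloy 2 < alloy 6; alloy 13 is not greatest since alloy 13 < alloy 6; alloy 16 is not greatest since alloy 16 < alloy 5; alloy 6 is not greatest since alloy 6 < alloy 5.
Only alloy 5 has nothing above it, so alloy 5 is the highest melting point.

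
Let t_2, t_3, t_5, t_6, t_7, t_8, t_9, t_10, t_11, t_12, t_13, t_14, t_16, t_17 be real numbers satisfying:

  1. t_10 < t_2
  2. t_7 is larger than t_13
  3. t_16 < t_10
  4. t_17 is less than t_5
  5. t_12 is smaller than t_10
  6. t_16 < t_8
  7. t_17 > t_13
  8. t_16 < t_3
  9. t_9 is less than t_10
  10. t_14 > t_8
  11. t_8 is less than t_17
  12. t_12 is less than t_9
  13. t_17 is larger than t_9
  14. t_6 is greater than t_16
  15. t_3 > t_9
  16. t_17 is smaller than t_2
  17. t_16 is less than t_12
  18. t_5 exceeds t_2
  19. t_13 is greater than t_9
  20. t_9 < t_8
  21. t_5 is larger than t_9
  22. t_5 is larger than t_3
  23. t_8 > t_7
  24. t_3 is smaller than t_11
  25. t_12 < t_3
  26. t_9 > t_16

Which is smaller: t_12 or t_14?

t_12

Link the given pairs in sequence: t_12 < t_9; t_9 < t_13; t_13 < t_7; t_7 < t_8; t_8 < t_14.
Together: t_12 < t_9 < t_13 < t_7 < t_8 < t_14.
So t_12 < t_14; t_12 is the smaller of the two.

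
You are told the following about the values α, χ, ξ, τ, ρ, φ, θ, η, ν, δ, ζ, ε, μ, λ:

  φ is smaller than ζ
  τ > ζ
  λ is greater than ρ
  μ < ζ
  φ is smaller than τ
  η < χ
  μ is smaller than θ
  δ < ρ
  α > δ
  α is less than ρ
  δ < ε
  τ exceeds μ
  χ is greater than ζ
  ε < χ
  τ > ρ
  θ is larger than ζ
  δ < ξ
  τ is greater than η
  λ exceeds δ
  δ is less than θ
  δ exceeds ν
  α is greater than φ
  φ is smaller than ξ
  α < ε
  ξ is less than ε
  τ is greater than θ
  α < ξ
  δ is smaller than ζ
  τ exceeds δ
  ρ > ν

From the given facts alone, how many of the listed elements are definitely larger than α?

From α the given relations immediately reach ρ, ξ, ε.
From those, χ, τ, λ — 6 in total.
Nothing else is reachable above α; 6 in all.

6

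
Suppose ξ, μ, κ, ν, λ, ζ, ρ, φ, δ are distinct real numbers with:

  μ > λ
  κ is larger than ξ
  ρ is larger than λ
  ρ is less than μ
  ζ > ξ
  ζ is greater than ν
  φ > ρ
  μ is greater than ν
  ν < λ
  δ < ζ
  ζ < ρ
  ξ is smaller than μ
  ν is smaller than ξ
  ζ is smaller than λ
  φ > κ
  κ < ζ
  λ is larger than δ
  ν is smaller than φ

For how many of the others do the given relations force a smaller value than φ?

The elements the relations force below φ are ν, ξ, κ, δ, ζ, λ, ρ — no chain reaches any other.
That is 7.

7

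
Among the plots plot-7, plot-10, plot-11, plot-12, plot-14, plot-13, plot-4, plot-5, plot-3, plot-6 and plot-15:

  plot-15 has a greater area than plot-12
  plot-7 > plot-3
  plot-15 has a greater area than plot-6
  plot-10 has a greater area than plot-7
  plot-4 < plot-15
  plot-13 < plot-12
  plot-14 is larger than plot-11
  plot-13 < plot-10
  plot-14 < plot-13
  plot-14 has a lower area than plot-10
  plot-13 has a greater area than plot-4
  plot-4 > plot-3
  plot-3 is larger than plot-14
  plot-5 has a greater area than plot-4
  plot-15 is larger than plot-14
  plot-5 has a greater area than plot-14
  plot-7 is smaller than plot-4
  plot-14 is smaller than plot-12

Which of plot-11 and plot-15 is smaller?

plot-11 < plot-14 and plot-14 < plot-3 give plot-11 < plot-3.
Then plot-3 < plot-7 extends the chain to plot-7.
With plot-7 < plot-4: plot-11 < plot-14 < plot-3 < plot-7 < plot-4.
Then plot-4 < plot-15 extends the chain to plot-15.
So plot-11 < plot-15; plot-11 is the smaller of the two.

plot-11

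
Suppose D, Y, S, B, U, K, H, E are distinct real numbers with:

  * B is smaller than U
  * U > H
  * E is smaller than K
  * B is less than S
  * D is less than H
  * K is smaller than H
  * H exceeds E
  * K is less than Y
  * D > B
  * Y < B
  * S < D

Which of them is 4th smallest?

B

Piecing the relations together gives one ordering: E < K < Y < B < S < D < H < U.
The 4th smallest is B.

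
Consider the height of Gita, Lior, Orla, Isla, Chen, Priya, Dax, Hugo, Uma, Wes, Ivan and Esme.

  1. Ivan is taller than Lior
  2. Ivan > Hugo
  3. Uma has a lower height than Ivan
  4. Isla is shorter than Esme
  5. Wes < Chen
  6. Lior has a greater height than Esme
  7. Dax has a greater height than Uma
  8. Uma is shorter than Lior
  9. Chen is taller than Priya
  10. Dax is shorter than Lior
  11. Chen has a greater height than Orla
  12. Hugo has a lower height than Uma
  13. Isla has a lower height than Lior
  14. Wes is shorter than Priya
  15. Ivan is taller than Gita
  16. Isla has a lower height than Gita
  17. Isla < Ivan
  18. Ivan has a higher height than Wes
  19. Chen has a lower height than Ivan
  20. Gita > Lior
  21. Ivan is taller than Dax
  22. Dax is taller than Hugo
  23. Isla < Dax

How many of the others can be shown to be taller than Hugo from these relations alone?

5

The elements the relations force above Hugo are Uma, Dax, Lior, Gita, Ivan — no chain reaches any other.
That is 5.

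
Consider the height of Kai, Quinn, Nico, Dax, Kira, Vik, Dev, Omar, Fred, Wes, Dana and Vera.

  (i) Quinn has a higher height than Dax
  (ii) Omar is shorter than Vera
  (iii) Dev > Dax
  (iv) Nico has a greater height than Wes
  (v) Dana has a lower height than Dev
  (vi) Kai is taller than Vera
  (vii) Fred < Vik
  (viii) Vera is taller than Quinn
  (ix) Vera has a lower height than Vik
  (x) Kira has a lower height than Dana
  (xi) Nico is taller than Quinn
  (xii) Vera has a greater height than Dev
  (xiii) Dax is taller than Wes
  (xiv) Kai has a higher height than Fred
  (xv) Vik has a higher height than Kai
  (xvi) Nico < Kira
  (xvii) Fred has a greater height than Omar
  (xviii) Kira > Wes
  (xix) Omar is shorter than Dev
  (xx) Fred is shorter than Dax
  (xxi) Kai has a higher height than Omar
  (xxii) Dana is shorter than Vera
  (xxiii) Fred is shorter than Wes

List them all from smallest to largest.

Omar < Fred < Wes < Dax < Quinn < Nico < Kira < Dana < Dev < Vera < Kai < Vik

Nothing is placed below Omar, so it is least; from there Omar < Fred; Fred < Wes; Wes < Dax; Dax < Quinn; Quinn < Nico; Nico < Kira; Kira < Dana; Dana < Dev; Dev < Vera; Vera < Kai; Kai < Vik, each given directly.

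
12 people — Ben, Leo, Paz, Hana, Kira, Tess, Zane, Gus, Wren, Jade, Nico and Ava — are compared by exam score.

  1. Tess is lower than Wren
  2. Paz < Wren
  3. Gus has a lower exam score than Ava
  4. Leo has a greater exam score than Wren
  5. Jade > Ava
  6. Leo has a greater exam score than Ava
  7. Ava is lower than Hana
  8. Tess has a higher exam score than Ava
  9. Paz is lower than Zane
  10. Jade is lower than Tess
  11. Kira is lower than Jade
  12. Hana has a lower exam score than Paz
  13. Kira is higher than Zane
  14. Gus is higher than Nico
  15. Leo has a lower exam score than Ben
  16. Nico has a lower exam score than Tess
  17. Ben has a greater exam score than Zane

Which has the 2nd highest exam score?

The consecutive relations fix a unique order: Nico < Gus < Ava < Hana < Paz < Zane < Kira < Jade < Tess < Wren < Leo < Ben.
The 2nd largest is Leo.

Leo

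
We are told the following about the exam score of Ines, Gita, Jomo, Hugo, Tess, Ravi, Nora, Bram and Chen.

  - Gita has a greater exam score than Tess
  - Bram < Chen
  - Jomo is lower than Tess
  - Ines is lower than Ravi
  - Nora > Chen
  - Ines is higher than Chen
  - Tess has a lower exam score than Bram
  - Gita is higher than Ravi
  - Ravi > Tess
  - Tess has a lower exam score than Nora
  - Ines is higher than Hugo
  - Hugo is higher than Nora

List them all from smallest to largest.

Jomo < Tess < Bram < Chen < Nora < Hugo < Ines < Ravi < Gita

Nothing is placed below Jomo, so it is least; from there Jomo < Tess; Tess < Bram; Bram < Chen; Chen < Nora; Nora < Hugo; Hugo < Ines; Ines < Ravi; Ravi < Gita, each given directly.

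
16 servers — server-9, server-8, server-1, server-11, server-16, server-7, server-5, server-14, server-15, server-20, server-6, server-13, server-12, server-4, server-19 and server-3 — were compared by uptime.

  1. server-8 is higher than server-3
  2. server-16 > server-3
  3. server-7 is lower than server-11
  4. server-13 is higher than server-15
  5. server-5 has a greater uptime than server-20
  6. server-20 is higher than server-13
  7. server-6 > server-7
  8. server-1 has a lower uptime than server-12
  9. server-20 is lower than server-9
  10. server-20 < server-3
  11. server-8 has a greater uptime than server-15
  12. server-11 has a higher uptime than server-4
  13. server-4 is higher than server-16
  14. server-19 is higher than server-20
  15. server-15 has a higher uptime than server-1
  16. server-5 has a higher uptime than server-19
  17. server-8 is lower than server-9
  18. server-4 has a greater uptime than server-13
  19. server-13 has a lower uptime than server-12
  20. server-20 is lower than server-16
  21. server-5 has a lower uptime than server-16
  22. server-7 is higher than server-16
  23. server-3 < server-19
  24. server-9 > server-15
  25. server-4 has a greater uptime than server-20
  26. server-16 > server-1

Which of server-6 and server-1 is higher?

Following the relations from server-1: server-1 < server-15 < server-13 < server-20 < server-3 < server-19 < server-5 < server-16 < server-7 < server-6.
So server-1 < server-6; server-6 is the higher of the two.

server-6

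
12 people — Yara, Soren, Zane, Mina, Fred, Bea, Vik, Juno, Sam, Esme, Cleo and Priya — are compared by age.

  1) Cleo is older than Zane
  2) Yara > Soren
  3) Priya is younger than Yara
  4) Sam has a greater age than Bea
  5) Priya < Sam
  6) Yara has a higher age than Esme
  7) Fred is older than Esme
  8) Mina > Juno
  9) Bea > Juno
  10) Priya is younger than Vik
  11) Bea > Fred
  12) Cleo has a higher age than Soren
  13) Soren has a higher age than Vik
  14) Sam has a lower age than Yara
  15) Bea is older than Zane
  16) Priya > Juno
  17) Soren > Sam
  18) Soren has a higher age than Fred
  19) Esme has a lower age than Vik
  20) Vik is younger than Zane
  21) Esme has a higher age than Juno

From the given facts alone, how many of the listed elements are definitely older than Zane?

The elements the relations force above Zane are Bea, Sam, Soren, Cleo, Yara — no chain reaches any other.
That is 5.

5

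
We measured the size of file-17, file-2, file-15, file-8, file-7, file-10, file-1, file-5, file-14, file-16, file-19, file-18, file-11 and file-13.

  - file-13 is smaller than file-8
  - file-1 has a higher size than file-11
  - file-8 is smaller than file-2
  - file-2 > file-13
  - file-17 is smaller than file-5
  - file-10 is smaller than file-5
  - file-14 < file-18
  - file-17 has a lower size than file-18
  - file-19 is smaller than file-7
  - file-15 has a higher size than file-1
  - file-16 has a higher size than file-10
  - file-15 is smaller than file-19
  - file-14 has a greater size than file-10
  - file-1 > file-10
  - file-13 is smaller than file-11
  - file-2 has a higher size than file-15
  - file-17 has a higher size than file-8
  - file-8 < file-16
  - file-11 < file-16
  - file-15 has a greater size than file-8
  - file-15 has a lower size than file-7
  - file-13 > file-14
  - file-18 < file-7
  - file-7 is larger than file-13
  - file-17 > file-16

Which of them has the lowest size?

Chaining upward from file-10: directly above it, file-14, file-16, file-5, file-1; then file-13, file-17, file-18, file-15; then file-8, file-11, file-19, file-7, file-2.
That covers every other element, and nothing is given below file-10, so file-10 is the lowest size.

file-10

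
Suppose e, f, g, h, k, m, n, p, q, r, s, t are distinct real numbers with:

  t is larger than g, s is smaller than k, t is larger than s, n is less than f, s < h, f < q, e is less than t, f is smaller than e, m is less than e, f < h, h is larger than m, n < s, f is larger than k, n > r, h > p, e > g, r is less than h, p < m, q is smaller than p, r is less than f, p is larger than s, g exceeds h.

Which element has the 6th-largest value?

The consecutive relations fix a unique order: r < n < s < k < f < q < p < m < h < g < e < t.
The 6th largest is p.

p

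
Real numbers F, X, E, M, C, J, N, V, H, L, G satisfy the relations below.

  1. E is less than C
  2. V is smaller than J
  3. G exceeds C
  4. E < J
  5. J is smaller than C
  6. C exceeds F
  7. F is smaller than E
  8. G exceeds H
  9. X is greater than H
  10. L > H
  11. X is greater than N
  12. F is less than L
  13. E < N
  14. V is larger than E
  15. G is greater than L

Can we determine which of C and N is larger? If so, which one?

Following every chain through N: above N we get X; below N we get F, E.
C is not reached, and no chain runs the other way from C to N.
So the given relations leave the order of N and C undetermined.

undetermined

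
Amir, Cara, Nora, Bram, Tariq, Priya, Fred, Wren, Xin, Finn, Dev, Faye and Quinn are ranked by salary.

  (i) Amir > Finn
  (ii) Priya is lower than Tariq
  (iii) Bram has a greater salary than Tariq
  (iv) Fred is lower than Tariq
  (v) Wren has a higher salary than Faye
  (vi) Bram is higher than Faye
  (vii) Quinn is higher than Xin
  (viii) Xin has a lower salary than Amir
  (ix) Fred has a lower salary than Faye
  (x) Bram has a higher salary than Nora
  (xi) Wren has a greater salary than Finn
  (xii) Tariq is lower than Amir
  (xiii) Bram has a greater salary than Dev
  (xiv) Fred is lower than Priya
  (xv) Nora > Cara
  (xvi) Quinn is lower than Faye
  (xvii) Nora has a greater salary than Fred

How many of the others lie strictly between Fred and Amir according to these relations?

The relations place Fred below Amir. An element lies strictly between them when it is forced above Fred and also forced below Amir.
Above Fred: {Faye, Priya, Tariq, Nora, Wren, Bram}. Below Amir: {Xin, Priya, Tariq, Finn}.
Intersection: {Priya, Tariq} — 2.

2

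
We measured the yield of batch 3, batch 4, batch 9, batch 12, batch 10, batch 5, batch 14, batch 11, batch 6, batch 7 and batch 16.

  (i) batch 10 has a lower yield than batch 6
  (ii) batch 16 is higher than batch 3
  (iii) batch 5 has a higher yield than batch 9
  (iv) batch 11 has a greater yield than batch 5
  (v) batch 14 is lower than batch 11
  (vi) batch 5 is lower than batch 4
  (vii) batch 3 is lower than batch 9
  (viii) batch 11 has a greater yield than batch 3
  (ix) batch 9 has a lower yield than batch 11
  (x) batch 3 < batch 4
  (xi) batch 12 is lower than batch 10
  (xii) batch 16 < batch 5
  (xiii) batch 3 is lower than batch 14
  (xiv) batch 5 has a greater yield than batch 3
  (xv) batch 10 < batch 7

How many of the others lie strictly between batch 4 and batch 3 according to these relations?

The relations place batch 3 below batch 4. An element lies strictly between them when it is forced above batch 3 and also forced below batch 4.
Above batch 3: {batch 16, batch 14, batch 9, batch 5, batch 11}. Below batch 4: {batch 16, batch 9, batch 5}.
Intersection: {batch 16, batch 9, batch 5} — 3.

3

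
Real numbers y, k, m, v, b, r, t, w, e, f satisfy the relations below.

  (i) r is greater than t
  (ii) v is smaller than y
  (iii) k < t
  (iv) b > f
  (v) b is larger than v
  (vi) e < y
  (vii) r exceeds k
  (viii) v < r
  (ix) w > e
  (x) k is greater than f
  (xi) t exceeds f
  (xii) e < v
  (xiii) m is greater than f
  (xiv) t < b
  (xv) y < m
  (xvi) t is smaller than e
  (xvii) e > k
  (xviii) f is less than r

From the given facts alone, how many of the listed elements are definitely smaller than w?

4

The elements the relations force below w are f, k, t, e — no chain reaches any other.
That is 4.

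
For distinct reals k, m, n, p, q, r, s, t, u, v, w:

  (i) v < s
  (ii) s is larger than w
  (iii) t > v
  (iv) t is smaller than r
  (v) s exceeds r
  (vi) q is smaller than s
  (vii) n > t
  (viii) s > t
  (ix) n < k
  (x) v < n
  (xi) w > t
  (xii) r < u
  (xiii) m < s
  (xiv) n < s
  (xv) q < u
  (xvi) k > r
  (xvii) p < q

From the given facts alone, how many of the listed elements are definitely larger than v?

Directly above v: t, n, s.
One step further: w, r, k (6 so far).
One step further: u (7 so far).
No other element is forced above v by the given relations, so the count is 7.

7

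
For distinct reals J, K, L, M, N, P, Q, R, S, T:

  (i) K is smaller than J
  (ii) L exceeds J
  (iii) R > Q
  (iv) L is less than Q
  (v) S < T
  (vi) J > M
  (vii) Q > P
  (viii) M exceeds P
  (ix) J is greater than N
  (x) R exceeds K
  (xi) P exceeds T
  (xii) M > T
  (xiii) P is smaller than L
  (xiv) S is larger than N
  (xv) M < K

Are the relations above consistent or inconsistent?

consistent

Every relation is compatible with N < S < T < P < M < K < J < L < Q < R; the set is consistent.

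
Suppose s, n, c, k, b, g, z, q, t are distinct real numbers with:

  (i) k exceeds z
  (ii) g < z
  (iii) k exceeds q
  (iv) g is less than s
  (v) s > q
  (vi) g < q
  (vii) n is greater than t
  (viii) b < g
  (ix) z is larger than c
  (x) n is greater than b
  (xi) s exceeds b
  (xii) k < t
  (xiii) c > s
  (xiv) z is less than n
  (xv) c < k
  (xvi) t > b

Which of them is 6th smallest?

z

Piecing the relations together gives one ordering: b < g < q < s < c < z < k < t < n.
The 6th smallest is z.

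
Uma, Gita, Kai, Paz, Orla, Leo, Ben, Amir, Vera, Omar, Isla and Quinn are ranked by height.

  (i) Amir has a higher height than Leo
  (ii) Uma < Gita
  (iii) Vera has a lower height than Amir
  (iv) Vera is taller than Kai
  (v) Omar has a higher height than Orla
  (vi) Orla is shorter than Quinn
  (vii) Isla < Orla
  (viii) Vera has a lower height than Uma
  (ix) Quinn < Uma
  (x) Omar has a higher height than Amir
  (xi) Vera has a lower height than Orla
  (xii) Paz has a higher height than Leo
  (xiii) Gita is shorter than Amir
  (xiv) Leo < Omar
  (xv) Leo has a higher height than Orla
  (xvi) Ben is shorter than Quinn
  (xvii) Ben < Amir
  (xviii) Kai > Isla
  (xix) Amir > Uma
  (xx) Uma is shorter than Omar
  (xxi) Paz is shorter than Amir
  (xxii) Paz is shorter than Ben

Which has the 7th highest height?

The consecutive relations fix a unique order: Isla < Kai < Vera < Orla < Leo < Paz < Ben < Quinn < Uma < Gita < Amir < Omar.
The 7th largest is Paz.

Paz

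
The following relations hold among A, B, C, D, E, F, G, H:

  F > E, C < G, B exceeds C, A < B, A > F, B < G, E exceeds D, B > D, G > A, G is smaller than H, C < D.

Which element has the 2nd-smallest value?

D

The consecutive relations fix a unique order: C < D < E < F < A < B < G < H.
Counting 2 from the smallest end gives D.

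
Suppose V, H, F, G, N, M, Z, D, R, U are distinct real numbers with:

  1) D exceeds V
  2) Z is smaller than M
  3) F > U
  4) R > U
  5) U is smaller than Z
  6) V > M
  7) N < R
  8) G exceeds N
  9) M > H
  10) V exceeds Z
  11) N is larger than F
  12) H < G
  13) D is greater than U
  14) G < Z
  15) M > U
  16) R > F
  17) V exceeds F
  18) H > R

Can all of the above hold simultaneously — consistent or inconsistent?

consistent

The single ordering U < F < N < R < H < G < Z < M < V < D satisfies every listed relation, so no contradiction arises.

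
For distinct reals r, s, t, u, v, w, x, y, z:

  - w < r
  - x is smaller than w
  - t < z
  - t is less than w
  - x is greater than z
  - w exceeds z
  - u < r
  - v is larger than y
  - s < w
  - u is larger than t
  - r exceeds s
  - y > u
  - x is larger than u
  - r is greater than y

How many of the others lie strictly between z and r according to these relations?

2

The relations place z below r. An element lies strictly between them when it is forced above z and also forced below r.
Above z: {x, w}. Below r: {s, t, u, y, x, w}.
Intersection: {x, w} — 2.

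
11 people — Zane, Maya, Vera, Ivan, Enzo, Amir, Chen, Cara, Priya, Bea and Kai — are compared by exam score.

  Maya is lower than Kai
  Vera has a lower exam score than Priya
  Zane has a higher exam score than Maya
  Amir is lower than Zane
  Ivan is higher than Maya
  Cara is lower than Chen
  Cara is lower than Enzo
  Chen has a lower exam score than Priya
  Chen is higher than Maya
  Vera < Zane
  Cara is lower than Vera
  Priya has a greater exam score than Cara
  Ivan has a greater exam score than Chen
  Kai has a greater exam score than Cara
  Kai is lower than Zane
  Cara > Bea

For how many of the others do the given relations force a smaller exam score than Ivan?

4

Directly below Ivan: Maya, Chen.
One step further: Cara (3 so far).
One step further: Bea (4 so far).
Nothing else is reachable below Ivan; 4 in all.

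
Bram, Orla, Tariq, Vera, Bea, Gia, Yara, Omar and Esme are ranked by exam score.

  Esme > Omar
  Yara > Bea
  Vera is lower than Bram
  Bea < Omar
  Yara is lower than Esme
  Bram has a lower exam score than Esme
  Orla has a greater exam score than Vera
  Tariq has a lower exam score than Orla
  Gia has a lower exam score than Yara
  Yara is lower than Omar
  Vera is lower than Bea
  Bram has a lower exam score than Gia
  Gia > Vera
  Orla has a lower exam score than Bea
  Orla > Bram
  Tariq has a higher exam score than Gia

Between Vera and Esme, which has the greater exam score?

Following the relations from Vera: Vera < Bram < Gia < Tariq < Orla < Bea < Yara < Omar < Esme.
So Vera < Esme; Esme is the higher of the two.

Esme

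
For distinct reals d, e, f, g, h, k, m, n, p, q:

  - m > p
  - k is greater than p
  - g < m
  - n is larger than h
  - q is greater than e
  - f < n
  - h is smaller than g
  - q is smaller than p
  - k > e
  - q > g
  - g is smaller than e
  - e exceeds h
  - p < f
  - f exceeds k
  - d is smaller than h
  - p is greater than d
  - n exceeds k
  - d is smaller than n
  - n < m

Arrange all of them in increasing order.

d < h < g < e < q < p < k < f < n < m

Nothing is placed below d, so it is least; from there d < h; h < g; g < e; e < q; q < p; p < k; k < f; f < n; n < m, each given directly.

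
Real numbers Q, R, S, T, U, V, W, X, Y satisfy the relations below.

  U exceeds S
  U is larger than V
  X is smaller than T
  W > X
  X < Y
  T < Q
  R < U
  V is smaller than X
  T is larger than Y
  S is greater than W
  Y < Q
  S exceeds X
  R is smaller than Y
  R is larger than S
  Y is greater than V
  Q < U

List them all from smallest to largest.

Each adjacent pair is fixed by a given relation: V < X; X < W; W < S; S < R; R < Y; Y < T; T < Q; Q < U. Chaining them end to end gives the full order.

V < X < W < S < R < Y < T < Q < U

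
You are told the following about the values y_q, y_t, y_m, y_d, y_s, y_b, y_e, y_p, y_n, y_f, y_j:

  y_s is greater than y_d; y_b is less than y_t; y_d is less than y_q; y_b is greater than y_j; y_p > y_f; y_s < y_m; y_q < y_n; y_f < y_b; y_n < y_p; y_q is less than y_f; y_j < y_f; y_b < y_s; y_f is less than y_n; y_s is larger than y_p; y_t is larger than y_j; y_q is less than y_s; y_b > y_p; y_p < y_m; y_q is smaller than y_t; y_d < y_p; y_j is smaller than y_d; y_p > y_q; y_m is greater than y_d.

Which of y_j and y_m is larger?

Chaining the given relations: y_j < y_d < y_q < y_f < y_n < y_p < y_b < y_s < y_m.
So y_j < y_m; y_m is the larger of the two.

y_m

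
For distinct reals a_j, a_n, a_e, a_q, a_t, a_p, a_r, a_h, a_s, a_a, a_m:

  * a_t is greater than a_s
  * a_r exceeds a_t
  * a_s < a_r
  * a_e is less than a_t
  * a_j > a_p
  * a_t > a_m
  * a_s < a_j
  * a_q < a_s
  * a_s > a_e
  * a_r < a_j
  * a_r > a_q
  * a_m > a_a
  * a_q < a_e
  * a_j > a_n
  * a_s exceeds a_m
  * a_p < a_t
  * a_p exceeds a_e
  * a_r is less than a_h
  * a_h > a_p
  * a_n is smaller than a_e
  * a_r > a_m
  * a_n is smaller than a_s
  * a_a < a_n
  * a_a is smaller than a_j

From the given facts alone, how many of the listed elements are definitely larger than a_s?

From a_s the given relations immediately reach a_t, a_r, a_j.
From those, a_h — 4 in total.
No other element is forced above a_s by the given relations, so the count is 4.

4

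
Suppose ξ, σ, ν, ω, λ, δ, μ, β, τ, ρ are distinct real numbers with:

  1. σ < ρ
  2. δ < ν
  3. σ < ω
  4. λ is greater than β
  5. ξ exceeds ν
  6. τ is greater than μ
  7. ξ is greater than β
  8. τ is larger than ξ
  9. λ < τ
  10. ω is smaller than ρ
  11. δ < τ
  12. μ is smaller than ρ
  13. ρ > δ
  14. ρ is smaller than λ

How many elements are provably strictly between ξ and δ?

Chaining upward from δ reaches: ν, ρ, λ, τ.
Chaining downward from ξ reaches: ν, β.
Strictly between δ and ξ are those in both lists: ν — 1 element.

1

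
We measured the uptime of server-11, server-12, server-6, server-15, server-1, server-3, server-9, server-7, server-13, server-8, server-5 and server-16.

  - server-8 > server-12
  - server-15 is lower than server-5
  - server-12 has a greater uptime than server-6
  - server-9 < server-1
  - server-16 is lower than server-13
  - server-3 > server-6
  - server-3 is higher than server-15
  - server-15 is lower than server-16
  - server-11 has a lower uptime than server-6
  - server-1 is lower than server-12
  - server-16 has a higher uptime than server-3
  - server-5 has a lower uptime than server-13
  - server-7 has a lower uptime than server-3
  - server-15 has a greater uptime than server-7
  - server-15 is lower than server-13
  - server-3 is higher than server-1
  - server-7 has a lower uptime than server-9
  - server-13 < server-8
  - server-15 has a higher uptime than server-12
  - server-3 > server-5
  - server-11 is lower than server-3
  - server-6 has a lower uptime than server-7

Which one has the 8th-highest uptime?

Chaining the given pairs: server-11 < server-6 < server-7 < server-9 < server-1 < server-12 < server-15 < server-5 < server-3 < server-16 < server-13 < server-8.
Counting 8 from the largest end gives server-1.

server-1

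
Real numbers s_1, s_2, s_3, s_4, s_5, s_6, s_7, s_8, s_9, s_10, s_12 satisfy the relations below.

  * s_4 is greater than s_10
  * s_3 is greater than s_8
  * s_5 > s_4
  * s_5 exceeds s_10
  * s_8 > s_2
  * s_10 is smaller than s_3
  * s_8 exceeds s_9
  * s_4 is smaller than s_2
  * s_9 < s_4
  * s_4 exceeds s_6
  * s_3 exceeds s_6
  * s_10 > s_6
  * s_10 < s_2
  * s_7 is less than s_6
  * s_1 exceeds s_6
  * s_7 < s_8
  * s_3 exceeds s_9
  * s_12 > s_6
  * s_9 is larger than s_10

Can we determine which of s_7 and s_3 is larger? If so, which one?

The relevant relations are s_7 < s_6; s_6 < s_10; s_10 < s_9; s_9 < s_4; s_4 < s_2; s_2 < s_8; s_8 < s_3.
Chaining these gives s_7 < s_6 < s_10 < s_9 < s_4 < s_2 < s_8 < s_3.
So s_3 is larger.

s_3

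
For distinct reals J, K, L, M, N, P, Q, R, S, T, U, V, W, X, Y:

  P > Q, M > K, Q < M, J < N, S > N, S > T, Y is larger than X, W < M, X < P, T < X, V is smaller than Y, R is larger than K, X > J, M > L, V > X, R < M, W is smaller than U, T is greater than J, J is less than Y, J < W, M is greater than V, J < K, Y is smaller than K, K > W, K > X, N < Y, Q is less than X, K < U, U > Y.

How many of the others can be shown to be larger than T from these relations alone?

9

From T the given relations immediately reach X, S.
From those, V, Y, P, K — 6 in total.
From those, R, U, M — 9 in total.
No other element is forced above T by the given relations, so the count is 9.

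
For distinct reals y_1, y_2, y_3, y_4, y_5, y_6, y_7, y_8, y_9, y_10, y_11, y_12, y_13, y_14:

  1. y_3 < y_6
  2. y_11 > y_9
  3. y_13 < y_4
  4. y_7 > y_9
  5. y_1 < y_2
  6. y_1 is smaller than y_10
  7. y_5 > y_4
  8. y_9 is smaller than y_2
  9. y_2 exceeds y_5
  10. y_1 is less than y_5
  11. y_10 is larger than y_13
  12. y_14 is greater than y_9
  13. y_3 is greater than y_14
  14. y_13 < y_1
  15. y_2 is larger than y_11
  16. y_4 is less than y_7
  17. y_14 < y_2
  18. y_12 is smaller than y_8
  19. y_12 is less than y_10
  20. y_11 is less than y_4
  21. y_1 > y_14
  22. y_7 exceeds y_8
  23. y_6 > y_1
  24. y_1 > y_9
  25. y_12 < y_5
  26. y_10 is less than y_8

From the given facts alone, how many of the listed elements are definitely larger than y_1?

The elements the relations force above y_1 are y_5, y_10, y_8, y_2, y_6, y_7 — no chain reaches any other.
That is 6.

6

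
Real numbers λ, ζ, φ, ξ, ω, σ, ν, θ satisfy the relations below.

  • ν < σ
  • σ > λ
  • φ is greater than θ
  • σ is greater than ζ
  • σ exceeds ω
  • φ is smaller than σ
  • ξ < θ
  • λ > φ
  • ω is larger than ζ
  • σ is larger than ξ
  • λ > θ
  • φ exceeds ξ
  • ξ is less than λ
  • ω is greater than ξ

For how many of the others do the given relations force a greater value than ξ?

5

From ξ the given relations immediately reach θ, φ, λ, ω, σ.
No other element is forced above ξ by the given relations, so the count is 5.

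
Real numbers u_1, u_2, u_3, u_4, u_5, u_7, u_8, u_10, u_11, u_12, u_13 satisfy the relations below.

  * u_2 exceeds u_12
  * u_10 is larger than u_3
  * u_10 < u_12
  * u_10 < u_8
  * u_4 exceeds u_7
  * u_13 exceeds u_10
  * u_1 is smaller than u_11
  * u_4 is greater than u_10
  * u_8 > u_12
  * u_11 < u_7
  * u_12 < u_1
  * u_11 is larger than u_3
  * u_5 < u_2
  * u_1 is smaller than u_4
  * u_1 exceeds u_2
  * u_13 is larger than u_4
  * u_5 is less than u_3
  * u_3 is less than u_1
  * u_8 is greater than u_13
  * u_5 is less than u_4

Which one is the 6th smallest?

u_1

Piecing the relations together gives one ordering: u_5 < u_3 < u_10 < u_12 < u_2 < u_1 < u_11 < u_7 < u_4 < u_13 < u_8.
The 6th smallest is u_1.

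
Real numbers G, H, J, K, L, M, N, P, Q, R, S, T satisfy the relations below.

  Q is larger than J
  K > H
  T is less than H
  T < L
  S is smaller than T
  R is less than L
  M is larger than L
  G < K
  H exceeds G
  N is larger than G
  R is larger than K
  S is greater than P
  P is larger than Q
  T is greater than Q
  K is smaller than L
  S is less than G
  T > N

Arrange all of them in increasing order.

J < Q < P < S < G < N < T < H < K < R < L < M

The consecutive links are each given: J < Q; Q < P; P < S; S < G; G < N; N < T; T < H; H < K; K < R; R < L; L < M.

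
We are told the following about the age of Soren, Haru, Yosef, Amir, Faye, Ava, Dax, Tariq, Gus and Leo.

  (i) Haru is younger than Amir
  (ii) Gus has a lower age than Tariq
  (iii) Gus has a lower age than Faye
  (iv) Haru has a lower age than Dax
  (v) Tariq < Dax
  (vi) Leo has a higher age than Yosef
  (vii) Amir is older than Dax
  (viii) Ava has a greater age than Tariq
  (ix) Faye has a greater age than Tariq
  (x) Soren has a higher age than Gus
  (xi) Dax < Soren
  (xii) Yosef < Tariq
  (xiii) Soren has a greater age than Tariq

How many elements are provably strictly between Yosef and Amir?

2

The relations place Yosef below Amir. An element lies strictly between them when it is forced above Yosef and also forced below Amir.
Above Yosef: {Tariq, Leo, Faye, Dax, Soren, Ava}. Below Amir: {Gus, Haru, Tariq, Dax}.
Intersection: {Tariq, Dax} — 2.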